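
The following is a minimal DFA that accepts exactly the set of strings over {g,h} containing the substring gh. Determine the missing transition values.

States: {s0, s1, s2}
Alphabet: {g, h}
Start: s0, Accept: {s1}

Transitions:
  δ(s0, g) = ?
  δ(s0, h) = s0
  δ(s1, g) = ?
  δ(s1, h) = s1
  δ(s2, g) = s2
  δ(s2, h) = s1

From the language and accept set, identify what each state tracks — s0: no g seen yet; s1: substring gh seen; s2: seen a g, waiting for h.
Each missing δ(q, a) is the state matching the new tracked value after reading a.
δ(s0, g) = s2; δ(s1, g) = s1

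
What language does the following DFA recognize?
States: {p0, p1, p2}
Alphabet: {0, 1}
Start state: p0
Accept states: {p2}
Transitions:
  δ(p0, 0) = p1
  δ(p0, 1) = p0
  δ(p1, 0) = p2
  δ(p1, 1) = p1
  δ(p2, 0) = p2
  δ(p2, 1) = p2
Testing a few strings:
  '0' → reject
  '1001' → accept
  '001' → accept
  '0111' → reject
State roles: p0=zero 0's seen; p1=one 0 seen; p2=≥ two 0's seen
All binary strings containing at least two 0's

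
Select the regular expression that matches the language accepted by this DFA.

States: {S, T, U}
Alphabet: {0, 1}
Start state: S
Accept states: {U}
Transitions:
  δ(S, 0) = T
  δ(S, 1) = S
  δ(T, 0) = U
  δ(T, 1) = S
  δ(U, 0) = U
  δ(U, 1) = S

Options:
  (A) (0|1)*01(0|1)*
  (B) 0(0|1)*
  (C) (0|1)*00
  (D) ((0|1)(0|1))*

Check each option against the DFA on short strings; one disagreement eliminates an option:
  (A) (0|1)*01(0|1)*: on '00' the DFA goes S → T → U and accepts (U ∈ Accept), but the regex does not match it → eliminate
  (B) 0(0|1)*: on '0' the DFA goes S → T and rejects (T ∉ Accept), but the regex matches it → eliminate
  (C) (0|1)*00: agrees with the DFA on every string of length ≤ 6
  (D) ((0|1)(0|1))*: on ε the DFA stays in S and rejects (S ∉ Accept), but the regex matches it → eliminate
Only (C) is consistent with the DFA.
(C) (0|1)*00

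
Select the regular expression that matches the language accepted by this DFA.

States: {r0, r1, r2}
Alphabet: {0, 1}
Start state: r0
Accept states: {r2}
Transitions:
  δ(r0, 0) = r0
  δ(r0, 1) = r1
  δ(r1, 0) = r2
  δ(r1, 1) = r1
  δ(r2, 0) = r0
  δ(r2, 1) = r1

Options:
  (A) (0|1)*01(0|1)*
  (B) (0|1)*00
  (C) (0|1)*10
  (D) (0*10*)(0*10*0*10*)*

Check each option against the DFA on short strings; one disagreement eliminates an option:
  (A) (0|1)*01(0|1)*: on '01' the DFA goes r0 → r0 → r1 and rejects (r1 ∉ Accept), but the regex matches it → eliminate
  (B) (0|1)*00: on '00' the DFA goes r0 → r0 → r0 and rejects (r0 ∉ Accept), but the regex matches it → eliminate
  (C) (0|1)*10: agrees with the DFA on every string of length ≤ 6
  (D) (0*10*)(0*10*0*10*)*: on '1' the DFA goes r0 → r1 and rejects (r1 ∉ Accept), but the regex matches it → eliminate
Only (C) is consistent with the DFA.
(C) (0|1)*10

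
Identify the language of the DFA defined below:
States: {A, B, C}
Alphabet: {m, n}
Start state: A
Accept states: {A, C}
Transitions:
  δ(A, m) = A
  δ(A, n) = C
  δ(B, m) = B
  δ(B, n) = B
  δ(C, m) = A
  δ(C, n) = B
Testing a few strings:
  'nmmm' → accept
  'n' → accept
  'nmn' → accept
  'mmmn' → accept
State roles: A=last symbol not n (ok); B=saw nn (dead); C=last symbol n (ok)
All strings over {m,n} with no two consecutive n's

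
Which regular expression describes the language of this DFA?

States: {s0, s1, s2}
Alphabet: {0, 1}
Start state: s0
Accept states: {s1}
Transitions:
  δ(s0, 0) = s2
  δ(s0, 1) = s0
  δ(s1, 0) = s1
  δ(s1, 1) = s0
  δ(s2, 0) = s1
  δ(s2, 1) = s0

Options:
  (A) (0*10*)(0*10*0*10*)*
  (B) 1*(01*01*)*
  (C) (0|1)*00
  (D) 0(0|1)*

Check each option against the DFA on short strings; one disagreement eliminates an option:
  (A) (0*10*)(0*10*0*10*)*: on '1' the DFA goes s0 → s0 and rejects (s0 ∉ Accept), but the regex matches it → eliminate
  (B) 1*(01*01*)*: on ε the DFA stays in s0 and rejects (s0 ∉ Accept), but the regex matches it → eliminate
  (C) (0|1)*00: agrees with the DFA on every string of length ≤ 6
  (D) 0(0|1)*: on '0' the DFA goes s0 → s2 and rejects (s2 ∉ Accept), but the regex matches it → eliminate
Only (C) is consistent with the DFA.
(C) (0|1)*00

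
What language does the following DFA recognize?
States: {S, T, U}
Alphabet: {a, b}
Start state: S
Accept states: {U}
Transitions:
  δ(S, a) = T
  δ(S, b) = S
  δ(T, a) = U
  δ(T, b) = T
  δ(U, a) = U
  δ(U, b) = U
Testing a few strings:
  'a' → reject
  'aaa' → accept
  'bb' → reject
  'b' → reject
State roles: S=zero a's seen; T=one a seen; U=≥ two a's seen
All strings over {a,b} containing at least two a's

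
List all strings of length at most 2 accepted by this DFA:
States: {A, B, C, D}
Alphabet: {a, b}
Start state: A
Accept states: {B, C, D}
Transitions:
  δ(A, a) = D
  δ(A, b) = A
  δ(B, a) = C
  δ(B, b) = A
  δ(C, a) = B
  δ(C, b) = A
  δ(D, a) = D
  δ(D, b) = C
a, aa, ab, ba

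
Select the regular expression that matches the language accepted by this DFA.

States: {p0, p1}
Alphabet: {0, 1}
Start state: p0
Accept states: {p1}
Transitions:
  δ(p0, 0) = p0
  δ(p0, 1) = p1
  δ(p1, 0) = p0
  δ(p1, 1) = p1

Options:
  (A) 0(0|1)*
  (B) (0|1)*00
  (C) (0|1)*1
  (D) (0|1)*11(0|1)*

Check each option against the DFA on short strings; one disagreement eliminates an option:
  (A) 0(0|1)*: on '0' the DFA goes p0 → p0 and rejects (p0 ∉ Accept), but the regex matches it → eliminate
  (B) (0|1)*00: on '1' the DFA goes p0 → p1 and accepts (p1 ∈ Accept), but the regex does not match it → eliminate
  (C) (0|1)*1: agrees with the DFA on every string of length ≤ 6
  (D) (0|1)*11(0|1)*: on '1' the DFA goes p0 → p1 and accepts (p1 ∈ Accept), but the regex does not match it → eliminate
Only (C) is consistent with the DFA.
(C) (0|1)*1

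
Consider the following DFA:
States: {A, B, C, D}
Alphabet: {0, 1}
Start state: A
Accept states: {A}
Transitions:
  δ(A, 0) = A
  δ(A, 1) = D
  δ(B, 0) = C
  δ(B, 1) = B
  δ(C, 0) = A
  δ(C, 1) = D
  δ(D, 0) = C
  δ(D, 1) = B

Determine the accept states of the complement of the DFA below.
Complement accept states = All states \ Original accept states
= {A, B, C, D} \ {A}
{B, C, D}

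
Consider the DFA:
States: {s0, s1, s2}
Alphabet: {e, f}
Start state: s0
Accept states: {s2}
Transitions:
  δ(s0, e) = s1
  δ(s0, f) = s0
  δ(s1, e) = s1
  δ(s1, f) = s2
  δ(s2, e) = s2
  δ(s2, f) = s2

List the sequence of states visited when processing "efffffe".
read 'e': s0 → s1
  read 'f': s1 → s2
  read 'f': s2 → s2
  read 'f': s2 → s2
  read 'f': s2 → s2
  read 'f': s2 → s2
  read 'e': s2 → s2
s0 -> s1 -> s2 -> s2 -> s2 -> s2 -> s2 -> s2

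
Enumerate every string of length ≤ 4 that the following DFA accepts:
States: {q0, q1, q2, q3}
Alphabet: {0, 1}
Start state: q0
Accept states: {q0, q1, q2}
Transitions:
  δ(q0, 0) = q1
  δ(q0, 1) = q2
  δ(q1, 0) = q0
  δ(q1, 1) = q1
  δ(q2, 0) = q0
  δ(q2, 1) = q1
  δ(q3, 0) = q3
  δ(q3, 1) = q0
ε, 0, 1, 00, 01, 10, 11, 000, 001, 010, 011, 100, 101, 110, 111, 0000, 0001, 0010, 0011, 0100, 0101, 0110, 0111, 1000, 1001, 1010, 1011, 1100, 1101, 1110, 1111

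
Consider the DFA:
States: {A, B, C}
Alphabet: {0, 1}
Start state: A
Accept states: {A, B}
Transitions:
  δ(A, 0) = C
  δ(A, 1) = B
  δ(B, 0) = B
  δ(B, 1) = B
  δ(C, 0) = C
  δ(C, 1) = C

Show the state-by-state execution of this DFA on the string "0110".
read '0': A → C
  read '1': C → C
  read '1': C → C
  read '0': C → C
A -> C -> C -> C -> C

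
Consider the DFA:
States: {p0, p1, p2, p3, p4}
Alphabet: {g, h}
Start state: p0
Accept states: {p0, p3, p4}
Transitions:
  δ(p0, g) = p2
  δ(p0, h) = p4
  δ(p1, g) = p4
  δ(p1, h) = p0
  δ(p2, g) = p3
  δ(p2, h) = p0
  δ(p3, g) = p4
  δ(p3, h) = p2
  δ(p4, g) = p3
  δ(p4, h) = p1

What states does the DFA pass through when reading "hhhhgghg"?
read 'h': p0 → p4
  read 'h': p4 → p1
  read 'h': p1 → p0
  read 'h': p0 → p4
  read 'g': p4 → p3
  read 'g': p3 → p4
  read 'h': p4 → p1
  read 'g': p1 → p4
p0 -> p4 -> p1 -> p0 -> p4 -> p3 -> p4 -> p1 -> p4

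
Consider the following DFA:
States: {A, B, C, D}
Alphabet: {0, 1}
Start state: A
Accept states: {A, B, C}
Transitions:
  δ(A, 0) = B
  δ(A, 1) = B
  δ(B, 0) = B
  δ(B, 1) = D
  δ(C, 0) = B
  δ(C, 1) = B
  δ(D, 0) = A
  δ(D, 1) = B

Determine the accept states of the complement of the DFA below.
Complement accept states = All states \ Original accept states
= {A, B, C, D} \ {A, B, C}
{D}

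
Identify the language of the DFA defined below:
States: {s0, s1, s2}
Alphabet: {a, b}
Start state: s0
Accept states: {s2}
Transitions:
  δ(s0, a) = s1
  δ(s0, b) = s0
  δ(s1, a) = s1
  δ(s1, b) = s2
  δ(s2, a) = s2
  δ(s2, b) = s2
Testing a few strings:
  'baba' → accept
  'b' → reject
  'aab' → accept
  'aba' → accept
State roles: s0=no a seen yet; s1=seen a a, waiting for b; s2=substring ab seen
All strings over {a,b} containing the substring ab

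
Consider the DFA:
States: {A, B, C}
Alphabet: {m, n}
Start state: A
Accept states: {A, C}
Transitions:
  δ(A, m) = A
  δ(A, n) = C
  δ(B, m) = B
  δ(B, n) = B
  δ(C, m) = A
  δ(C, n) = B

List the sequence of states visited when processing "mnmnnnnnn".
read 'm': A → A
  read 'n': A → C
  read 'm': C → A
  read 'n': A → C
  read 'n': C → B
  read 'n': B → B
  read 'n': B → B
  read 'n': B → B
  read 'n': B → B
A -> A -> C -> A -> C -> B -> B -> B -> B -> B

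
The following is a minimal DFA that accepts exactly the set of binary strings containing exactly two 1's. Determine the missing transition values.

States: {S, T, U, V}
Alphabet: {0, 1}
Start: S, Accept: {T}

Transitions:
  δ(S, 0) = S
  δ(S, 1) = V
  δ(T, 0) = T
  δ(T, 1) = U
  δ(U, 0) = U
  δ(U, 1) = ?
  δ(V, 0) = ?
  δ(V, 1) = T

From the language and accept set, identify what each state tracks — S: zero 1's; T: two 1's; U: ≥ three 1's (dead); V: one 1.
Each missing δ(q, a) is the state matching the new tracked value after reading a.
δ(U, 1) = U; δ(V, 0) = V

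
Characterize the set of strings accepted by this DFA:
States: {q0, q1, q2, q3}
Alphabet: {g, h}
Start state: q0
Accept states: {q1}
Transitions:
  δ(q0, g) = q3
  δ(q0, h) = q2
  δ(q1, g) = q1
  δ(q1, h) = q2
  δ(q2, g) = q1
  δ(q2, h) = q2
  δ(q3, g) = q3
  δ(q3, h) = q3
Testing a few strings:
  'h' → reject
  'ggh' → reject
  'hggh' → reject
  'g' → reject
State roles: q0=no input read; q1=started with h, last symbol g; q2=started with h, last symbol h; q3=started with g (dead)
All strings over {g,h} that start with h and end with g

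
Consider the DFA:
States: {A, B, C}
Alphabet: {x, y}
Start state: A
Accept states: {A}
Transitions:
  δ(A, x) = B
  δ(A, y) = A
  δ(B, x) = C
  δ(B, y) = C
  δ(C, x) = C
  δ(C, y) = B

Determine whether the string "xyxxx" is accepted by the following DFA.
Processing string "xyxxx":
  A --x--> B
  B --y--> C
  C --x--> C
  C --x--> C
  C --x--> C
Final state: C
Accept states: {A}
No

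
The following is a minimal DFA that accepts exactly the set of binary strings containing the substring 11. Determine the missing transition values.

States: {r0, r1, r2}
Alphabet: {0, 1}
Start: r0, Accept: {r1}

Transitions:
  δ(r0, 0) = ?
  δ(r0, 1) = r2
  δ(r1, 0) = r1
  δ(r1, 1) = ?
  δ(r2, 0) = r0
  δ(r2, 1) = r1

From the language and accept set, identify what each state tracks — r0: no progress toward 11; r1: substring 11 seen; r2: one trailing 1.
Each missing δ(q, a) is the state matching the new tracked value after reading a.
δ(r0, 0) = r0; δ(r1, 1) = r1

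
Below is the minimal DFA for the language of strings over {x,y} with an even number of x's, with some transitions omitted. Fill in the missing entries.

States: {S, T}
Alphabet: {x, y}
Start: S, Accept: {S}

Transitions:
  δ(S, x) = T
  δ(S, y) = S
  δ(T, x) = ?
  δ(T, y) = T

From the language and accept set, identify what each state tracks — S: even number of x's so far; T: odd number of x's so far.
Each missing δ(q, a) is the state matching the new tracked value after reading a.
δ(T, x) = S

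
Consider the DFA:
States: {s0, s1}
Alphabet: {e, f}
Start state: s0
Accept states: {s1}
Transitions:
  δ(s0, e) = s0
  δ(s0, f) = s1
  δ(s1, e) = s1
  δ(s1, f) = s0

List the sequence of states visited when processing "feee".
read 'f': s0 → s1
  read 'e': s1 → s1
  read 'e': s1 → s1
  read 'e': s1 → s1
s0 -> s1 -> s1 -> s1 -> s1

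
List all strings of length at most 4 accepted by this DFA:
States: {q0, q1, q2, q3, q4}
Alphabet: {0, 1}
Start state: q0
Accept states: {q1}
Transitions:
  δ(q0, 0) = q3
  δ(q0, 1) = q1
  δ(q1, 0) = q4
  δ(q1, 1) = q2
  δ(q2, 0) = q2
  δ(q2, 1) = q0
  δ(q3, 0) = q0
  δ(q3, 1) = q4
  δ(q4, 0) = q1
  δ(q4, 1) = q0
1, 001, 010, 100, 0111, 1011, 1111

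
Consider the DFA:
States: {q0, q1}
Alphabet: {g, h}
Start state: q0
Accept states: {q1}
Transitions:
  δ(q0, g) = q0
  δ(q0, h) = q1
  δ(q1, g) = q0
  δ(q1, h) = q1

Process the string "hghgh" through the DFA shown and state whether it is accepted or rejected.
Processing string "hghgh":
  q0 --h--> q1
  q1 --g--> q0
  q0 --h--> q1
  q1 --g--> q0
  q0 --h--> q1
Final state: q1
Accept states: {q1}
Yes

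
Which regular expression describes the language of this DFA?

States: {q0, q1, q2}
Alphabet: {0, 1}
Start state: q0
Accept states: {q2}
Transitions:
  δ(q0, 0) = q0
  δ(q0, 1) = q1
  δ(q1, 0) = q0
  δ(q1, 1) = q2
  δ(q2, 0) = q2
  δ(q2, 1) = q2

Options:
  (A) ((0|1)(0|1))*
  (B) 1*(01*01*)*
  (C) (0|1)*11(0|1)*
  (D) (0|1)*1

Check each option against the DFA on short strings; one disagreement eliminates an option:
  (A) ((0|1)(0|1))*: on ε the DFA stays in q0 and rejects (q0 ∉ Accept), but the regex matches it → eliminate
  (B) 1*(01*01*)*: on ε the DFA stays in q0 and rejects (q0 ∉ Accept), but the regex matches it → eliminate
  (C) (0|1)*11(0|1)*: agrees with the DFA on every string of length ≤ 6
  (D) (0|1)*1: on '1' the DFA goes q0 → q1 and rejects (q1 ∉ Accept), but the regex matches it → eliminate
Only (C) is consistent with the DFA.
(C) (0|1)*11(0|1)*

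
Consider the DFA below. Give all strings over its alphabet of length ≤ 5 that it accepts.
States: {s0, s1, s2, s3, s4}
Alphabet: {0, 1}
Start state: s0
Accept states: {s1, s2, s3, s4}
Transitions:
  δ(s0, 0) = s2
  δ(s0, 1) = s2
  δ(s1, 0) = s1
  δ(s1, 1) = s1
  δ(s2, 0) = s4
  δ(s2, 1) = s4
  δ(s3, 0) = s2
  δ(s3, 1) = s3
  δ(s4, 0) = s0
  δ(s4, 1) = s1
0, 1, 00, 01, 10, 11, 001, 011, 101, 111, 0000, 0001, 0010, 0011, 0100, 0101, 0110, 0111, 1000, 1001, 1010, 1011, 1100, 1101, 1110, 1111, 00000, 00001, 00010, 00011, 00100, 00101, 00110, 00111, 01000, 01001, 01010, 01011, 01100, 01101, 01110, 01111, 10000, 10001, 10010, 10011, 10100, 10101, 10110, 10111, 11000, 11001, 11010, 11011, 11100, 11101, 11110, 11111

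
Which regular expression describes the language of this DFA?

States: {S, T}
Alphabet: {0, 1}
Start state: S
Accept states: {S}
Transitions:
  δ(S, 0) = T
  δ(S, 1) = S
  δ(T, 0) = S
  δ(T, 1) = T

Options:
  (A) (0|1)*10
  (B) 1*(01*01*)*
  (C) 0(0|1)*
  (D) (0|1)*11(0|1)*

Check each option against the DFA on short strings; one disagreement eliminates an option:
  (A) (0|1)*10: on ε the DFA stays in S and accepts (S ∈ Accept), but the regex does not match it → eliminate
  (B) 1*(01*01*)*: agrees with the DFA on every string of length ≤ 6
  (C) 0(0|1)*: on ε the DFA stays in S and accepts (S ∈ Accept), but the regex does not match it → eliminate
  (D) (0|1)*11(0|1)*: on ε the DFA stays in S and accepts (S ∈ Accept), but the regex does not match it → eliminate
Only (B) is consistent with the DFA.
(B) 1*(01*01*)*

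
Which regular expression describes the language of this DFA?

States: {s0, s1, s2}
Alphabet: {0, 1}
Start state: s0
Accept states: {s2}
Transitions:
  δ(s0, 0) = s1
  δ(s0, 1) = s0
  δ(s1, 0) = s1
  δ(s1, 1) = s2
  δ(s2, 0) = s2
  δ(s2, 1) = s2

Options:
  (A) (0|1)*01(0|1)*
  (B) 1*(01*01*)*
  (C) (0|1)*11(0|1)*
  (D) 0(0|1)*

Check each option against the DFA on short strings; one disagreement eliminates an option:
  (A) (0|1)*01(0|1)*: agrees with the DFA on every string of length ≤ 6
  (B) 1*(01*01*)*: on ε the DFA stays in s0 and rejects (s0 ∉ Accept), but the regex matches it → eliminate
  (C) (0|1)*11(0|1)*: on '01' the DFA goes s0 → s1 → s2 and accepts (s2 ∈ Accept), but the regex does not match it → eliminate
  (D) 0(0|1)*: on '0' the DFA goes s0 → s1 and rejects (s1 ∉ Accept), but the regex matches it → eliminate
Only (A) is consistent with the DFA.
(A) (0|1)*01(0|1)*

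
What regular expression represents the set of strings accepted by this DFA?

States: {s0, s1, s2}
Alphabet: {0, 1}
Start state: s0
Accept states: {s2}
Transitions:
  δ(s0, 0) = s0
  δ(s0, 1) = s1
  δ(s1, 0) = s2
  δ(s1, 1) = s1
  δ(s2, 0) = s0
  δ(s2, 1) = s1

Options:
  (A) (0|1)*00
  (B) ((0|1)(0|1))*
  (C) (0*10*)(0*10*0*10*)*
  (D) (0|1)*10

Check each option against the DFA on short strings; one disagreement eliminates an option:
  (A) (0|1)*00: on '00' the DFA goes s0 → s0 → s0 and rejects (s0 ∉ Accept), but the regex matches it → eliminate
  (B) ((0|1)(0|1))*: on ε the DFA stays in s0 and rejects (s0 ∉ Accept), but the regex matches it → eliminate
  (C) (0*10*)(0*10*0*10*)*: on '1' the DFA goes s0 → s1 and rejects (s1 ∉ Accept), but the regex matches it → eliminate
  (D) (0|1)*10: agrees with the DFA on every string of length ≤ 6
Only (D) is consistent with the DFA.
(D) (0|1)*10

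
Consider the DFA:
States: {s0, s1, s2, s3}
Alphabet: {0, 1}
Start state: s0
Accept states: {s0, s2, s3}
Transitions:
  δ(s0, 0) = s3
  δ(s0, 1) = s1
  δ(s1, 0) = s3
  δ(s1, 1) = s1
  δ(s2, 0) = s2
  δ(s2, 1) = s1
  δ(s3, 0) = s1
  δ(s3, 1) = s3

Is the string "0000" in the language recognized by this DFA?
Processing string "0000":
  s0 --0--> s3
  s3 --0--> s1
  s1 --0--> s3
  s3 --0--> s1
Final state: s1
Accept states: {s0, s2, s3}
No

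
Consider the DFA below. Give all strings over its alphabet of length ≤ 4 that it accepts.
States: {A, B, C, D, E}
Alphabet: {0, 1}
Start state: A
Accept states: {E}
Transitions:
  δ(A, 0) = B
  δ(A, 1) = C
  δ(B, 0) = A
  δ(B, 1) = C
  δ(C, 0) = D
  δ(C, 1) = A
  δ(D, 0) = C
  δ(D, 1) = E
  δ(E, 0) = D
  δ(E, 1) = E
101, 0101, 1011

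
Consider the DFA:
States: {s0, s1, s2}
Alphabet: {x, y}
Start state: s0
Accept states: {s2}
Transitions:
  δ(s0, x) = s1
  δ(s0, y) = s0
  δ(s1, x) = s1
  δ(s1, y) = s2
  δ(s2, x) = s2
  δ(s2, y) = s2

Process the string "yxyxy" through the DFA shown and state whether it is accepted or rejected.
Processing string "yxyxy":
  s0 --y--> s0
  s0 --x--> s1
  s1 --y--> s2
  s2 --x--> s2
  s2 --y--> s2
Final state: s2
Accept states: {s2}
Yes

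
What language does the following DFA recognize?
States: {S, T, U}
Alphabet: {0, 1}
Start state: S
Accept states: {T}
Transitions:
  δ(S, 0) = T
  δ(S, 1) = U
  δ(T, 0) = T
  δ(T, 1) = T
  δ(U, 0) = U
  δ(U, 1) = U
Testing a few strings:
  '001' → accept
  '0' → accept
  '1' → reject
  '100' → reject
State roles: S=no input read; T=started with 0; U=started with 1 (dead)
All binary strings starting with 0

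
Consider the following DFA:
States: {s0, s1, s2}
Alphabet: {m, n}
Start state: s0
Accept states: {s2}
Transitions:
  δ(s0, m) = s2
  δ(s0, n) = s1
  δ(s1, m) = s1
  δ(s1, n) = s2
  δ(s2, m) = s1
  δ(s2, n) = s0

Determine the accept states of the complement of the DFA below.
Complement accept states = All states \ Original accept states
= {s0, s1, s2} \ {s2}
{s0, s1}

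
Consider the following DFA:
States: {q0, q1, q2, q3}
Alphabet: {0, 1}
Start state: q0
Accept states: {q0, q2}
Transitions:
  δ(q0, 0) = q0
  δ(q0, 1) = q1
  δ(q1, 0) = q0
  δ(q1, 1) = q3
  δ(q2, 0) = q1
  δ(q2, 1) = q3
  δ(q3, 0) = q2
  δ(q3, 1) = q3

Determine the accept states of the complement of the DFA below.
Complement accept states = All states \ Original accept states
= {q0, q1, q2, q3} \ {q0, q2}
{q1, q3}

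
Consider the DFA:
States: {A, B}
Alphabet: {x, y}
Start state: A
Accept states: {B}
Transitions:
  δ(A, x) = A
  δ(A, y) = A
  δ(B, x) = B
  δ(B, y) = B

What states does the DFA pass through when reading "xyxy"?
read 'x': A → A
  read 'y': A → A
  read 'x': A → A
  read 'y': A → A
A -> A -> A -> A -> A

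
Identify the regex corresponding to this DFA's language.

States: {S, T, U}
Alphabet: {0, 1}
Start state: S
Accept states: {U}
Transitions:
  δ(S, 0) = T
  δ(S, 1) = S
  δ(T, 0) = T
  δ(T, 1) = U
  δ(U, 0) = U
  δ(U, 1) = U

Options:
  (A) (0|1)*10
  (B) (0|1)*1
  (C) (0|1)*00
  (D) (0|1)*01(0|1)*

Check each option against the DFA on short strings; one disagreement eliminates an option:
  (A) (0|1)*10: on '01' the DFA goes S → T → U and accepts (U ∈ Accept), but the regex does not match it → eliminate
  (B) (0|1)*1: on '1' the DFA goes S → S and rejects (S ∉ Accept), but the regex matches it → eliminate
  (C) (0|1)*00: on '00' the DFA goes S → T → T and rejects (T ∉ Accept), but the regex matches it → eliminate
  (D) (0|1)*01(0|1)*: agrees with the DFA on every string of length ≤ 6
Only (D) is consistent with the DFA.
(D) (0|1)*01(0|1)*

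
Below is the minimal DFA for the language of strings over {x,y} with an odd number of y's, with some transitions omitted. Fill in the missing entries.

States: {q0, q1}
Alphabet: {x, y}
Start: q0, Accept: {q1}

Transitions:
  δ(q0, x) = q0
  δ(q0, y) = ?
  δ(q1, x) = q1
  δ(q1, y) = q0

From the language and accept set, identify what each state tracks — q0: even number of y's so far; q1: odd number of y's so far.
Each missing δ(q, a) is the state matching the new tracked value after reading a.
δ(q0, y) = q1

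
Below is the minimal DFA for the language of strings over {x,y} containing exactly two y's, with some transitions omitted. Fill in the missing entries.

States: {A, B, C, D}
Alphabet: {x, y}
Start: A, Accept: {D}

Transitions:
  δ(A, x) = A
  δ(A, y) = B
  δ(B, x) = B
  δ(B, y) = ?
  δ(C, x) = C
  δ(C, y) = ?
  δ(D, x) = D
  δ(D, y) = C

From the language and accept set, identify what each state tracks — A: zero y's; B: one y; C: ≥ three y's (dead); D: two y's.
Each missing δ(q, a) is the state matching the new tracked value after reading a.
δ(B, y) = D; δ(C, y) = C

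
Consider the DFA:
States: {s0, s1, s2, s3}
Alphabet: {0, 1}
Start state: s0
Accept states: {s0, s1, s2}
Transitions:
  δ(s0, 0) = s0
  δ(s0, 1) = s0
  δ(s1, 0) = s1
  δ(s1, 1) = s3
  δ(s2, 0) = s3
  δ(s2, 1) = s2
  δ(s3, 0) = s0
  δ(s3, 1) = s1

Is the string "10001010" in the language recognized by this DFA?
Processing string "10001010":
  s0 --1--> s0
  s0 --0--> s0
  s0 --0--> s0
  s0 --0--> s0
  s0 --1--> s0
  s0 --0--> s0
  s0 --1--> s0
  s0 --0--> s0
Final state: s0
Accept states: {s0, s1, s2}
Yes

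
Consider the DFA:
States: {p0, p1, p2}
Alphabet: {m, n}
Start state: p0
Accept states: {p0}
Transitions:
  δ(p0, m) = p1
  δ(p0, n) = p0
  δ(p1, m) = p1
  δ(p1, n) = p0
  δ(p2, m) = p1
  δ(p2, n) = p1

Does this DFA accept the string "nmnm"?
Processing string "nmnm":
  p0 --n--> p0
  p0 --m--> p1
  p1 --n--> p0
  p0 --m--> p1
Final state: p1
Accept states: {p0}
No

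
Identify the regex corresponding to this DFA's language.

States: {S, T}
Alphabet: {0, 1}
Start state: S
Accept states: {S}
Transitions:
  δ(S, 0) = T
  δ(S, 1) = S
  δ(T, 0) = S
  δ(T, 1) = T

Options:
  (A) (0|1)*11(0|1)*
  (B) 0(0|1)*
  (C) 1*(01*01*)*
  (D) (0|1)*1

Check each option against the DFA on short strings; one disagreement eliminates an option:
  (A) (0|1)*11(0|1)*: on ε the DFA stays in S and accepts (S ∈ Accept), but the regex does not match it → eliminate
  (B) 0(0|1)*: on ε the DFA stays in S and accepts (S ∈ Accept), but the regex does not match it → eliminate
  (C) 1*(01*01*)*: agrees with the DFA on every string of length ≤ 6
  (D) (0|1)*1: on ε the DFA stays in S and accepts (S ∈ Accept), but the regex does not match it → eliminate
Only (C) is consistent with the DFA.
(C) 1*(01*01*)*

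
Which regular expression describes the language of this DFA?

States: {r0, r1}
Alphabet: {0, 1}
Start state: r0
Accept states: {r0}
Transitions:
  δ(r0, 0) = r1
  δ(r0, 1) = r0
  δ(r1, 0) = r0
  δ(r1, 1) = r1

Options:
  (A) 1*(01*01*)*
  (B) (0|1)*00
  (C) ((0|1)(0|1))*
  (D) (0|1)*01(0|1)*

Check each option against the DFA on short strings; one disagreement eliminates an option:
  (A) 1*(01*01*)*: agrees with the DFA on every string of length ≤ 6
  (B) (0|1)*00: on ε the DFA stays in r0 and accepts (r0 ∈ Accept), but the regex does not match it → eliminate
  (C) ((0|1)(0|1))*: on '1' the DFA goes r0 → r0 and accepts (r0 ∈ Accept), but the regex does not match it → eliminate
  (D) (0|1)*01(0|1)*: on ε the DFA stays in r0 and accepts (r0 ∈ Accept), but the regex does not match it → eliminate
Only (A) is consistent with the DFA.
(A) 1*(01*01*)*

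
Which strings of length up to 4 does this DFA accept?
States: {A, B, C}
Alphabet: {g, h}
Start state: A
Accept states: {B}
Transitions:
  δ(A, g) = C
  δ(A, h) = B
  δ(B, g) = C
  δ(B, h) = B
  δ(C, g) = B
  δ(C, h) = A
h, gg, hh, ggh, ghh, hgg, hhh, gggg, gghh, ghgg, ghhh, hggh, hghh, hhgg, hhhh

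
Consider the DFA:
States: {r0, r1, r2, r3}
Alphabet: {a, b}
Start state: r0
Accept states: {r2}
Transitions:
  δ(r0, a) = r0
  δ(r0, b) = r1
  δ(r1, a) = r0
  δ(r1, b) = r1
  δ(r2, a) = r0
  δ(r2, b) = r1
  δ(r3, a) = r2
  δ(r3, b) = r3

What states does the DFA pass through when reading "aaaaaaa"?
read 'a': r0 → r0
  read 'a': r0 → r0
  read 'a': r0 → r0
  read 'a': r0 → r0
  read 'a': r0 → r0
  read 'a': r0 → r0
  read 'a': r0 → r0
r0 -> r0 -> r0 -> r0 -> r0 -> r0 -> r0 -> r0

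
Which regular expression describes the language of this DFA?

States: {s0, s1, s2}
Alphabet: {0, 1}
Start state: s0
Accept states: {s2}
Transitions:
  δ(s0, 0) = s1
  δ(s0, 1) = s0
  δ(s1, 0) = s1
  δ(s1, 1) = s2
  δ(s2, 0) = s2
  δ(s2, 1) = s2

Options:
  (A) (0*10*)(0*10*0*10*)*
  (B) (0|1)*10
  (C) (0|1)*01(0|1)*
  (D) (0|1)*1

Check each option against the DFA on short strings; one disagreement eliminates an option:
  (A) (0*10*)(0*10*0*10*)*: on '1' the DFA goes s0 → s0 and rejects (s0 ∉ Accept), but the regex matches it → eliminate
  (B) (0|1)*10: on '01' the DFA goes s0 → s1 → s2 and accepts (s2 ∈ Accept), but the regex does not match it → eliminate
  (C) (0|1)*01(0|1)*: agrees with the DFA on every string of length ≤ 6
  (D) (0|1)*1: on '1' the DFA goes s0 → s0 and rejects (s0 ∉ Accept), but the regex matches it → eliminate
Only (C) is consistent with the DFA.
(C) (0|1)*01(0|1)*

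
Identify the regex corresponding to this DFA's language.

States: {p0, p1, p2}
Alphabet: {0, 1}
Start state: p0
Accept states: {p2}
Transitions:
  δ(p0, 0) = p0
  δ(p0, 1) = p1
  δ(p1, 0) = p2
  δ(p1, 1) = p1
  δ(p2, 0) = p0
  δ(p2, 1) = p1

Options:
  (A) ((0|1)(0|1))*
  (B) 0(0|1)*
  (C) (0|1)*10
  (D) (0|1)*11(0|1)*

Check each option against the DFA on short strings; one disagreement eliminates an option:
  (A) ((0|1)(0|1))*: on ε the DFA stays in p0 and rejects (p0 ∉ Accept), but the regex matches it → eliminate
  (B) 0(0|1)*: on '0' the DFA goes p0 → p0 and rejects (p0 ∉ Accept), but the regex matches it → eliminate
  (C) (0|1)*10: agrees with the DFA on every string of length ≤ 6
  (D) (0|1)*11(0|1)*: on '10' the DFA goes p0 → p1 → p2 and accepts (p2 ∈ Accept), but the regex does not match it → eliminate
Only (C) is consistent with the DFA.
(C) (0|1)*10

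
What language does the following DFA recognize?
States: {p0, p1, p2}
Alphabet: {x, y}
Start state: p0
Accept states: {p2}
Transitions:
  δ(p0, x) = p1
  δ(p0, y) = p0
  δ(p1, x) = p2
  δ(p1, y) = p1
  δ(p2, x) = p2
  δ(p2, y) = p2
Testing a few strings:
  'xxxy' → accept
  'yx' → reject
  'yy' → reject
  'xx' → accept
State roles: p0=zero x's seen; p1=one x seen; p2=≥ two x's seen
All strings over {x,y} containing at least two x's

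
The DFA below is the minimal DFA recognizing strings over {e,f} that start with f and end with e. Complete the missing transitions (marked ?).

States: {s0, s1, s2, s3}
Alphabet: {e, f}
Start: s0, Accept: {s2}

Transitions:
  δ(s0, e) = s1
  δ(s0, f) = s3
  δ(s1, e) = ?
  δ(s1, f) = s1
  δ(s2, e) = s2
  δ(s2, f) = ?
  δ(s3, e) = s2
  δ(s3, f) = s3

From the language and accept set, identify what each state tracks — s0: no input read; s1: started with e (dead); s2: started with f, last symbol e; s3: started with f, last symbol f.
Each missing δ(q, a) is the state matching the new tracked value after reading a.
δ(s1, e) = s1; δ(s2, f) = s3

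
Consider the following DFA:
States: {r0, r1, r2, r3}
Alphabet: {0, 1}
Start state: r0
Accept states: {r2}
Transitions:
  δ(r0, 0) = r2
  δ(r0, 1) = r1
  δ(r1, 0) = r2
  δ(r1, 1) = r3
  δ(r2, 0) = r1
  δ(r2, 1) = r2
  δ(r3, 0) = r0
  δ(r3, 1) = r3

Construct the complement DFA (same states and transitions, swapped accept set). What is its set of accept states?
Complement accept states = All states \ Original accept states
= {r0, r1, r2, r3} \ {r2}
{r0, r1, r3}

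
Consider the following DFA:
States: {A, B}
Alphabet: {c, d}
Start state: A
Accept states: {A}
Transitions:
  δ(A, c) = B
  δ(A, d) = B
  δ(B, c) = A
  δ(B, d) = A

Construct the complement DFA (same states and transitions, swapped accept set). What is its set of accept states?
Complement accept states = All states \ Original accept states
= {A, B} \ {A}
{B}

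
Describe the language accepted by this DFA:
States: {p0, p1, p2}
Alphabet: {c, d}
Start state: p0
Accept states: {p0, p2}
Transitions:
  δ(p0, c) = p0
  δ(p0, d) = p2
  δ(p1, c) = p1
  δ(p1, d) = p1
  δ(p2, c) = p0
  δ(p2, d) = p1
Testing a few strings:
  'dcc' → accept
  'cdd' → reject
  'c' → accept
  'd' → accept
State roles: p0=last symbol not d (ok); p1=saw dd (dead); p2=last symbol d (ok)
All strings over {c,d} with no two consecutive d's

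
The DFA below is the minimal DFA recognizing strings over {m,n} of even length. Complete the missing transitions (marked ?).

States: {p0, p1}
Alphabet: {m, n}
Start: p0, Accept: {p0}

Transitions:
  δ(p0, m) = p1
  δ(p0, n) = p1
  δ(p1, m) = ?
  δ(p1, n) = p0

From the language and accept set, identify what each state tracks — p0: even length so far; p1: odd length so far.
Each missing δ(q, a) is the state matching the new tracked value after reading a.
δ(p1, m) = p0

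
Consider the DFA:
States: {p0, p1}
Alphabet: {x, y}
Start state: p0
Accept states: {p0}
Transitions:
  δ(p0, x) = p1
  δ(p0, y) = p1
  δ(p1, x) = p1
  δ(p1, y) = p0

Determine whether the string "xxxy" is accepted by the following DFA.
Processing string "xxxy":
  p0 --x--> p1
  p1 --x--> p1
  p1 --x--> p1
  p1 --y--> p0
Final state: p0
Accept states: {p0}
Yes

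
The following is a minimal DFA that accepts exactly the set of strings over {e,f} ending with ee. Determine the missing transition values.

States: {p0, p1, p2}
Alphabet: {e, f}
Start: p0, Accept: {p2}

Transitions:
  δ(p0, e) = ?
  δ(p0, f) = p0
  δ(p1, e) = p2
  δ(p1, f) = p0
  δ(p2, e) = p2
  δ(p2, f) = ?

From the language and accept set, identify what each state tracks — p0: last symbol not e; p1: one trailing e; p2: two trailing e's.
Each missing δ(q, a) is the state matching the new tracked value after reading a.
δ(p0, e) = p1; δ(p2, f) = p0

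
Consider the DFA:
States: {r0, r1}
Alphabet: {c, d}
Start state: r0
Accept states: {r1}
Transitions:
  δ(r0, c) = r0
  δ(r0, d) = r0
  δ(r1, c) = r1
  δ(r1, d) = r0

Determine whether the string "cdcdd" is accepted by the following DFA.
Processing string "cdcdd":
  r0 --c--> r0
  r0 --d--> r0
  r0 --c--> r0
  r0 --d--> r0
  r0 --d--> r0
Final state: r0
Accept states: {r1}
No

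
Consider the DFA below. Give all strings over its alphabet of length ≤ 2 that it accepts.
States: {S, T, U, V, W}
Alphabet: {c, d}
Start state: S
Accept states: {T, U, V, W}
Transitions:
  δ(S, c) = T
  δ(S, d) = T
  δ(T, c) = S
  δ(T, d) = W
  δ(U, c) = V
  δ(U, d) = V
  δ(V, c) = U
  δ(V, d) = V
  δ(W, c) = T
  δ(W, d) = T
c, d, cd, dd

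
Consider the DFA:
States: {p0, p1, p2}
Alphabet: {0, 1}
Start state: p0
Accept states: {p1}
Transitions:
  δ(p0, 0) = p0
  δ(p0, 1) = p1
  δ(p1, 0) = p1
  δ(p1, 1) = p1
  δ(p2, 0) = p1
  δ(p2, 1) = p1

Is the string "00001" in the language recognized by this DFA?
Processing string "00001":
  p0 --0--> p0
  p0 --0--> p0
  p0 --0--> p0
  p0 --0--> p0
  p0 --1--> p1
Final state: p1
Accept states: {p1}
Yes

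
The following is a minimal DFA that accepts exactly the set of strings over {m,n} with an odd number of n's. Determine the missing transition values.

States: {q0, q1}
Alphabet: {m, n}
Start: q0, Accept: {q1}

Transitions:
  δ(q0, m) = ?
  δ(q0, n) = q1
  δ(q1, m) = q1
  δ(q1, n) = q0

From the language and accept set, identify what each state tracks — q0: even number of n's so far; q1: odd number of n's so far.
Each missing δ(q, a) is the state matching the new tracked value after reading a.
δ(q0, m) = q0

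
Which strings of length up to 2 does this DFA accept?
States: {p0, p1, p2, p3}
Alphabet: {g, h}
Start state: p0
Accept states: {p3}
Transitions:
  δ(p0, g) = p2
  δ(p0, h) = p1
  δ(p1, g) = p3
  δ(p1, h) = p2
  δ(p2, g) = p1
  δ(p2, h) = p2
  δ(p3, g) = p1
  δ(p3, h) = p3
hg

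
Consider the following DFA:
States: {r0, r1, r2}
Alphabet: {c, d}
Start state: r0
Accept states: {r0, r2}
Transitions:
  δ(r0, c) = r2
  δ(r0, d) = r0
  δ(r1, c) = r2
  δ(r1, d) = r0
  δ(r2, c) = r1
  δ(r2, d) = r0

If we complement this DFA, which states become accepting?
Complement accept states = All states \ Original accept states
= {r0, r1, r2} \ {r0, r2}
{r1}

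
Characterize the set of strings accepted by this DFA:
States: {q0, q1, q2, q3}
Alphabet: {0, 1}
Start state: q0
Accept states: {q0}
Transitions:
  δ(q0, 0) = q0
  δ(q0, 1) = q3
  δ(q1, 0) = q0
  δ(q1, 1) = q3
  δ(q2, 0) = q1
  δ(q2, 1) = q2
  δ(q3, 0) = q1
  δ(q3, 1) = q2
Testing a few strings:
  '1001' → reject
  '0001' → reject
  '1011' → reject
  '00' → accept
State roles: q0=value ≡ 0 (mod 4); q1=value ≡ 2 (mod 4); q2=value ≡ 3 (mod 4); q3=value ≡ 1 (mod 4)
All binary strings representing a multiple of 4 (read in base 2; leading zeros allowed and ε counts as 0)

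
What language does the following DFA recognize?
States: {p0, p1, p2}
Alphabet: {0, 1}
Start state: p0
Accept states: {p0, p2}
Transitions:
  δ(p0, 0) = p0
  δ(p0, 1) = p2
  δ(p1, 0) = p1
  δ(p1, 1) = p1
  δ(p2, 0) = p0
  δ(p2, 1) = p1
Testing a few strings:
  '10' → accept
  '11' → reject
  '0' → accept
  '011' → reject
State roles: p0=last symbol not 1 (ok); p1=saw 11 (dead); p2=last symbol 1 (ok)
All binary strings with no two consecutive 1's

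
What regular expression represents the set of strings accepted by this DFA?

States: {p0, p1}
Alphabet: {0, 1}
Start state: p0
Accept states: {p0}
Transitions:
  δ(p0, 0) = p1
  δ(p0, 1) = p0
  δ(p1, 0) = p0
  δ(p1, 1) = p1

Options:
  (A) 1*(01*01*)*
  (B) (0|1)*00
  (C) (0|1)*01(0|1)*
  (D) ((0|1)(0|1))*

Check each option against the DFA on short strings; one disagreement eliminates an option:
  (A) 1*(01*01*)*: agrees with the DFA on every string of length ≤ 6
  (B) (0|1)*00: on ε the DFA stays in p0 and accepts (p0 ∈ Accept), but the regex does not match it → eliminate
  (C) (0|1)*01(0|1)*: on ε the DFA stays in p0 and accepts (p0 ∈ Accept), but the regex does not match it → eliminate
  (D) ((0|1)(0|1))*: on '1' the DFA goes p0 → p0 and accepts (p0 ∈ Accept), but the regex does not match it → eliminate
Only (A) is consistent with the DFA.
(A) 1*(01*01*)*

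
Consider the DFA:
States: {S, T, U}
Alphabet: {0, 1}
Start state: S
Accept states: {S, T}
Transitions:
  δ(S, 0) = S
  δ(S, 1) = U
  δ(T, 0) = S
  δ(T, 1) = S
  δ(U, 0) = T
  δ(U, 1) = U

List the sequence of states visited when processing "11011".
read '1': S → U
  read '1': U → U
  read '0': U → T
  read '1': T → S
  read '1': S → U
S -> U -> U -> T -> S -> U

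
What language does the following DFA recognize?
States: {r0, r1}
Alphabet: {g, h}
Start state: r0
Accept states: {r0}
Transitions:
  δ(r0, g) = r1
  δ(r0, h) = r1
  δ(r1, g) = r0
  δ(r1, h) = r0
Testing a few strings:
  'hh' → accept
  'ggg' → reject
  'hg' → accept
  'gg' → accept
State roles: r0=even length so far; r1=odd length so far
All strings over {g,h} of even length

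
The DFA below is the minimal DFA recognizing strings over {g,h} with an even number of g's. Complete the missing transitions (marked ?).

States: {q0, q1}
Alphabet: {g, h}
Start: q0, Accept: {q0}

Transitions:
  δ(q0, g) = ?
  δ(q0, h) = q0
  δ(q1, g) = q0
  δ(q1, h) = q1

From the language and accept set, identify what each state tracks — q0: even number of g's so far; q1: odd number of g's so far.
Each missing δ(q, a) is the state matching the new tracked value after reading a.
δ(q0, g) = q1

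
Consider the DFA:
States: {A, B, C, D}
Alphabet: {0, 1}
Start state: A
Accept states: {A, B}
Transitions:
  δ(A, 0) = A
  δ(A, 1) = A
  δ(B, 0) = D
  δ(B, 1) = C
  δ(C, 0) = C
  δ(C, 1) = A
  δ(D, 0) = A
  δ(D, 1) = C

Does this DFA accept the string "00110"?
Processing string "00110":
  A --0--> A
  A --0--> A
  A --1--> A
  A --1--> A
  A --0--> A
Final state: A
Accept states: {A, B}
Yes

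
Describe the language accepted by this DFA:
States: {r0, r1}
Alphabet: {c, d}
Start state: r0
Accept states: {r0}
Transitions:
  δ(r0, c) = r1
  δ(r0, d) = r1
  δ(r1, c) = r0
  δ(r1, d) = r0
Testing a few strings:
  'cd' → accept
  'c' → reject
  'dd' → accept
  'ccc' → reject
State roles: r0=even length so far; r1=odd length so far
All strings over {c,d} of even length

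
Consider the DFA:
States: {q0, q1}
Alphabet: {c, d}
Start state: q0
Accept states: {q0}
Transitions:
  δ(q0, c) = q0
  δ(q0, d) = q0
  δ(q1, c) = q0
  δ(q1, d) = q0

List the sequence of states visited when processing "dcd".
read 'd': q0 → q0
  read 'c': q0 → q0
  read 'd': q0 → q0
q0 -> q0 -> q0 -> q0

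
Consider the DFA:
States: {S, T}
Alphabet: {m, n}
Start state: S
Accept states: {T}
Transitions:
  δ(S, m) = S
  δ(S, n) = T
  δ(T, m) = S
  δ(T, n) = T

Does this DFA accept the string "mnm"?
Processing string "mnm":
  S --m--> S
  S --n--> T
  T --m--> S
Final state: S
Accept states: {T}
No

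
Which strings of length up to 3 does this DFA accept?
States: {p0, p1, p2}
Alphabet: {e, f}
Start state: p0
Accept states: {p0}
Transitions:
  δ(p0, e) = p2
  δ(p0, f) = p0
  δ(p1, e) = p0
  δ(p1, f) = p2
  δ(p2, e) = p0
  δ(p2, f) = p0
ε, f, ee, ef, ff, eef, eff, fee, fef, fff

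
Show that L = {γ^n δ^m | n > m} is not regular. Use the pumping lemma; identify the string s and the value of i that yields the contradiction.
Assume L is regular with pumping length p. Idea: pumping down the γ-block drops the γ-count to at most the δ-count.
Choose s = γ^(p+1) δ^p ∈ L (|s| = 2p+1 ≥ p). By the pumping lemma, s = xyz with |xy| ≤ p, |y| > 0, so y = γ^k with k ≥ 1. Take i = 0: xz = γ^(p+1−k) δ^p. Since k ≥ 1, p+1−k ≤ p, so the number of γ's is no longer strictly greater than the number of δ's, hence xz ∉ L.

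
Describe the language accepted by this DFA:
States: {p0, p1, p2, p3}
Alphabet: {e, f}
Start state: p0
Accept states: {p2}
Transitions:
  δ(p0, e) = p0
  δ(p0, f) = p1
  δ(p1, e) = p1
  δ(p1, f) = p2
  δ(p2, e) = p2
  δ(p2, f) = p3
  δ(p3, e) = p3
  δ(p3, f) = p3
Testing a few strings:
  'efff' → reject
  'fefe' → accept
  'ef' → reject
  'eee' → reject
State roles: p0=zero f's; p1=one f; p2=two f's; p3=≥ three f's (dead)
All strings over {e,f} containing exactly two f's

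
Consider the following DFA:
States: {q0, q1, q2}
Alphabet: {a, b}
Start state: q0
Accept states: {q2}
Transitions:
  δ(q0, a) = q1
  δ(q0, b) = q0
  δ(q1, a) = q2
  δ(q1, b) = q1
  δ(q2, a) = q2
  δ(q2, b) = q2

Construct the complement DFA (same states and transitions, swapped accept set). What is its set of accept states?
Complement accept states = All states \ Original accept states
= {q0, q1, q2} \ {q2}
{q0, q1}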